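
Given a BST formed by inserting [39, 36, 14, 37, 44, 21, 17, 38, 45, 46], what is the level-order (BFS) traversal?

Tree insertion order: [39, 36, 14, 37, 44, 21, 17, 38, 45, 46]
Tree (level-order array): [39, 36, 44, 14, 37, None, 45, None, 21, None, 38, None, 46, 17]
BFS from the root, enqueuing left then right child of each popped node:
  queue [39] -> pop 39, enqueue [36, 44], visited so far: [39]
  queue [36, 44] -> pop 36, enqueue [14, 37], visited so far: [39, 36]
  queue [44, 14, 37] -> pop 44, enqueue [45], visited so far: [39, 36, 44]
  queue [14, 37, 45] -> pop 14, enqueue [21], visited so far: [39, 36, 44, 14]
  queue [37, 45, 21] -> pop 37, enqueue [38], visited so far: [39, 36, 44, 14, 37]
  queue [45, 21, 38] -> pop 45, enqueue [46], visited so far: [39, 36, 44, 14, 37, 45]
  queue [21, 38, 46] -> pop 21, enqueue [17], visited so far: [39, 36, 44, 14, 37, 45, 21]
  queue [38, 46, 17] -> pop 38, enqueue [none], visited so far: [39, 36, 44, 14, 37, 45, 21, 38]
  queue [46, 17] -> pop 46, enqueue [none], visited so far: [39, 36, 44, 14, 37, 45, 21, 38, 46]
  queue [17] -> pop 17, enqueue [none], visited so far: [39, 36, 44, 14, 37, 45, 21, 38, 46, 17]
Result: [39, 36, 44, 14, 37, 45, 21, 38, 46, 17]


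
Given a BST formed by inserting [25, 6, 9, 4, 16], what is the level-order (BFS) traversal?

Tree insertion order: [25, 6, 9, 4, 16]
Tree (level-order array): [25, 6, None, 4, 9, None, None, None, 16]
BFS from the root, enqueuing left then right child of each popped node:
  queue [25] -> pop 25, enqueue [6], visited so far: [25]
  queue [6] -> pop 6, enqueue [4, 9], visited so far: [25, 6]
  queue [4, 9] -> pop 4, enqueue [none], visited so far: [25, 6, 4]
  queue [9] -> pop 9, enqueue [16], visited so far: [25, 6, 4, 9]
  queue [16] -> pop 16, enqueue [none], visited so far: [25, 6, 4, 9, 16]
Result: [25, 6, 4, 9, 16]


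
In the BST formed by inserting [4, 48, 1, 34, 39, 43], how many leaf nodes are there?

Tree built from: [4, 48, 1, 34, 39, 43]
Tree (level-order array): [4, 1, 48, None, None, 34, None, None, 39, None, 43]
Rule: A leaf has 0 children.
Per-node child counts:
  node 4: 2 child(ren)
  node 1: 0 child(ren)
  node 48: 1 child(ren)
  node 34: 1 child(ren)
  node 39: 1 child(ren)
  node 43: 0 child(ren)
Matching nodes: [1, 43]
Count of leaf nodes: 2


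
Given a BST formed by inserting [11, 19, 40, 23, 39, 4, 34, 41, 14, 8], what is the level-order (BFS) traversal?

Tree insertion order: [11, 19, 40, 23, 39, 4, 34, 41, 14, 8]
Tree (level-order array): [11, 4, 19, None, 8, 14, 40, None, None, None, None, 23, 41, None, 39, None, None, 34]
BFS from the root, enqueuing left then right child of each popped node:
  queue [11] -> pop 11, enqueue [4, 19], visited so far: [11]
  queue [4, 19] -> pop 4, enqueue [8], visited so far: [11, 4]
  queue [19, 8] -> pop 19, enqueue [14, 40], visited so far: [11, 4, 19]
  queue [8, 14, 40] -> pop 8, enqueue [none], visited so far: [11, 4, 19, 8]
  queue [14, 40] -> pop 14, enqueue [none], visited so far: [11, 4, 19, 8, 14]
  queue [40] -> pop 40, enqueue [23, 41], visited so far: [11, 4, 19, 8, 14, 40]
  queue [23, 41] -> pop 23, enqueue [39], visited so far: [11, 4, 19, 8, 14, 40, 23]
  queue [41, 39] -> pop 41, enqueue [none], visited so far: [11, 4, 19, 8, 14, 40, 23, 41]
  queue [39] -> pop 39, enqueue [34], visited so far: [11, 4, 19, 8, 14, 40, 23, 41, 39]
  queue [34] -> pop 34, enqueue [none], visited so far: [11, 4, 19, 8, 14, 40, 23, 41, 39, 34]
Result: [11, 4, 19, 8, 14, 40, 23, 41, 39, 34]


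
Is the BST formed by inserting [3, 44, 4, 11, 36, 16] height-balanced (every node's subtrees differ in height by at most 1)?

Tree (level-order array): [3, None, 44, 4, None, None, 11, None, 36, 16]
Definition: a tree is height-balanced if, at every node, |h(left) - h(right)| <= 1 (empty subtree has height -1).
Bottom-up per-node check:
  node 16: h_left=-1, h_right=-1, diff=0 [OK], height=0
  node 36: h_left=0, h_right=-1, diff=1 [OK], height=1
  node 11: h_left=-1, h_right=1, diff=2 [FAIL (|-1-1|=2 > 1)], height=2
  node 4: h_left=-1, h_right=2, diff=3 [FAIL (|-1-2|=3 > 1)], height=3
  node 44: h_left=3, h_right=-1, diff=4 [FAIL (|3--1|=4 > 1)], height=4
  node 3: h_left=-1, h_right=4, diff=5 [FAIL (|-1-4|=5 > 1)], height=5
Node 11 violates the condition: |-1 - 1| = 2 > 1.
Result: Not balanced


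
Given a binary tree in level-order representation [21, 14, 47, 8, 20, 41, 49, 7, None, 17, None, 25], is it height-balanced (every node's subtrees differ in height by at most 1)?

Tree (level-order array): [21, 14, 47, 8, 20, 41, 49, 7, None, 17, None, 25]
Definition: a tree is height-balanced if, at every node, |h(left) - h(right)| <= 1 (empty subtree has height -1).
Bottom-up per-node check:
  node 7: h_left=-1, h_right=-1, diff=0 [OK], height=0
  node 8: h_left=0, h_right=-1, diff=1 [OK], height=1
  node 17: h_left=-1, h_right=-1, diff=0 [OK], height=0
  node 20: h_left=0, h_right=-1, diff=1 [OK], height=1
  node 14: h_left=1, h_right=1, diff=0 [OK], height=2
  node 25: h_left=-1, h_right=-1, diff=0 [OK], height=0
  node 41: h_left=0, h_right=-1, diff=1 [OK], height=1
  node 49: h_left=-1, h_right=-1, diff=0 [OK], height=0
  node 47: h_left=1, h_right=0, diff=1 [OK], height=2
  node 21: h_left=2, h_right=2, diff=0 [OK], height=3
All nodes satisfy the balance condition.
Result: Balanced


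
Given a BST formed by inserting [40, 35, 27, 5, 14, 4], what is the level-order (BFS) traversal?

Tree insertion order: [40, 35, 27, 5, 14, 4]
Tree (level-order array): [40, 35, None, 27, None, 5, None, 4, 14]
BFS from the root, enqueuing left then right child of each popped node:
  queue [40] -> pop 40, enqueue [35], visited so far: [40]
  queue [35] -> pop 35, enqueue [27], visited so far: [40, 35]
  queue [27] -> pop 27, enqueue [5], visited so far: [40, 35, 27]
  queue [5] -> pop 5, enqueue [4, 14], visited so far: [40, 35, 27, 5]
  queue [4, 14] -> pop 4, enqueue [none], visited so far: [40, 35, 27, 5, 4]
  queue [14] -> pop 14, enqueue [none], visited so far: [40, 35, 27, 5, 4, 14]
Result: [40, 35, 27, 5, 4, 14]


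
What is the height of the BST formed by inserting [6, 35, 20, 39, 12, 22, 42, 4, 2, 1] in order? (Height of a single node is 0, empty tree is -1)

Insertion order: [6, 35, 20, 39, 12, 22, 42, 4, 2, 1]
Tree (level-order array): [6, 4, 35, 2, None, 20, 39, 1, None, 12, 22, None, 42]
Compute height bottom-up (empty subtree = -1):
  height(1) = 1 + max(-1, -1) = 0
  height(2) = 1 + max(0, -1) = 1
  height(4) = 1 + max(1, -1) = 2
  height(12) = 1 + max(-1, -1) = 0
  height(22) = 1 + max(-1, -1) = 0
  height(20) = 1 + max(0, 0) = 1
  height(42) = 1 + max(-1, -1) = 0
  height(39) = 1 + max(-1, 0) = 1
  height(35) = 1 + max(1, 1) = 2
  height(6) = 1 + max(2, 2) = 3
Height = 3


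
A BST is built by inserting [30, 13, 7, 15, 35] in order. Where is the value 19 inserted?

Starting tree (level order): [30, 13, 35, 7, 15]
Insertion path: 30 -> 13 -> 15
Result: insert 19 as right child of 15
Final tree (level order): [30, 13, 35, 7, 15, None, None, None, None, None, 19]


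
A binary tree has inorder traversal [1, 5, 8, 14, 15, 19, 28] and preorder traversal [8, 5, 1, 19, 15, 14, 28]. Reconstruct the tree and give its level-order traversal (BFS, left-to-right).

Inorder:  [1, 5, 8, 14, 15, 19, 28]
Preorder: [8, 5, 1, 19, 15, 14, 28]
Algorithm: preorder visits root first, so consume preorder in order;
for each root, split the current inorder slice at that value into
left-subtree inorder and right-subtree inorder, then recurse.
Recursive splits:
  root=8; inorder splits into left=[1, 5], right=[14, 15, 19, 28]
  root=5; inorder splits into left=[1], right=[]
  root=1; inorder splits into left=[], right=[]
  root=19; inorder splits into left=[14, 15], right=[28]
  root=15; inorder splits into left=[14], right=[]
  root=14; inorder splits into left=[], right=[]
  root=28; inorder splits into left=[], right=[]
Reconstructed level-order: [8, 5, 19, 1, 15, 28, 14]


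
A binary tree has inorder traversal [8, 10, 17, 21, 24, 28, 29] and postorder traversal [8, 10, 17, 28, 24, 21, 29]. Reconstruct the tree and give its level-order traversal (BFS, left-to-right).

Inorder:   [8, 10, 17, 21, 24, 28, 29]
Postorder: [8, 10, 17, 28, 24, 21, 29]
Algorithm: postorder visits root last, so walk postorder right-to-left;
each value is the root of the current inorder slice — split it at that
value, recurse on the right subtree first, then the left.
Recursive splits:
  root=29; inorder splits into left=[8, 10, 17, 21, 24, 28], right=[]
  root=21; inorder splits into left=[8, 10, 17], right=[24, 28]
  root=24; inorder splits into left=[], right=[28]
  root=28; inorder splits into left=[], right=[]
  root=17; inorder splits into left=[8, 10], right=[]
  root=10; inorder splits into left=[8], right=[]
  root=8; inorder splits into left=[], right=[]
Reconstructed level-order: [29, 21, 17, 24, 10, 28, 8]


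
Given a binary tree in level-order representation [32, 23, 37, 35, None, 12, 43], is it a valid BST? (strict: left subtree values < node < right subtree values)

Level-order array: [32, 23, 37, 35, None, 12, 43]
Validate using subtree bounds (lo, hi): at each node, require lo < value < hi,
then recurse left with hi=value and right with lo=value.
Preorder trace (stopping at first violation):
  at node 32 with bounds (-inf, +inf): OK
  at node 23 with bounds (-inf, 32): OK
  at node 35 with bounds (-inf, 23): VIOLATION
Node 35 violates its bound: not (-inf < 35 < 23).
Result: Not a valid BST


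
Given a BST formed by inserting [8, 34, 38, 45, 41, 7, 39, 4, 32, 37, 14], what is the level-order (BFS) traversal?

Tree insertion order: [8, 34, 38, 45, 41, 7, 39, 4, 32, 37, 14]
Tree (level-order array): [8, 7, 34, 4, None, 32, 38, None, None, 14, None, 37, 45, None, None, None, None, 41, None, 39]
BFS from the root, enqueuing left then right child of each popped node:
  queue [8] -> pop 8, enqueue [7, 34], visited so far: [8]
  queue [7, 34] -> pop 7, enqueue [4], visited so far: [8, 7]
  queue [34, 4] -> pop 34, enqueue [32, 38], visited so far: [8, 7, 34]
  queue [4, 32, 38] -> pop 4, enqueue [none], visited so far: [8, 7, 34, 4]
  queue [32, 38] -> pop 32, enqueue [14], visited so far: [8, 7, 34, 4, 32]
  queue [38, 14] -> pop 38, enqueue [37, 45], visited so far: [8, 7, 34, 4, 32, 38]
  queue [14, 37, 45] -> pop 14, enqueue [none], visited so far: [8, 7, 34, 4, 32, 38, 14]
  queue [37, 45] -> pop 37, enqueue [none], visited so far: [8, 7, 34, 4, 32, 38, 14, 37]
  queue [45] -> pop 45, enqueue [41], visited so far: [8, 7, 34, 4, 32, 38, 14, 37, 45]
  queue [41] -> pop 41, enqueue [39], visited so far: [8, 7, 34, 4, 32, 38, 14, 37, 45, 41]
  queue [39] -> pop 39, enqueue [none], visited so far: [8, 7, 34, 4, 32, 38, 14, 37, 45, 41, 39]
Result: [8, 7, 34, 4, 32, 38, 14, 37, 45, 41, 39]


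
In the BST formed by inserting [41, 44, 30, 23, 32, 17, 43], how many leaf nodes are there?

Tree built from: [41, 44, 30, 23, 32, 17, 43]
Tree (level-order array): [41, 30, 44, 23, 32, 43, None, 17]
Rule: A leaf has 0 children.
Per-node child counts:
  node 41: 2 child(ren)
  node 30: 2 child(ren)
  node 23: 1 child(ren)
  node 17: 0 child(ren)
  node 32: 0 child(ren)
  node 44: 1 child(ren)
  node 43: 0 child(ren)
Matching nodes: [17, 32, 43]
Count of leaf nodes: 3


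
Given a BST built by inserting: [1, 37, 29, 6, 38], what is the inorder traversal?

Tree insertion order: [1, 37, 29, 6, 38]
Tree (level-order array): [1, None, 37, 29, 38, 6]
Inorder traversal: [1, 6, 29, 37, 38]


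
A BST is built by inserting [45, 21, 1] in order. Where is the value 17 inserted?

Starting tree (level order): [45, 21, None, 1]
Insertion path: 45 -> 21 -> 1
Result: insert 17 as right child of 1
Final tree (level order): [45, 21, None, 1, None, None, 17]


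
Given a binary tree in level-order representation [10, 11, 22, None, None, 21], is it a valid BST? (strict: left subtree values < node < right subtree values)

Level-order array: [10, 11, 22, None, None, 21]
Validate using subtree bounds (lo, hi): at each node, require lo < value < hi,
then recurse left with hi=value and right with lo=value.
Preorder trace (stopping at first violation):
  at node 10 with bounds (-inf, +inf): OK
  at node 11 with bounds (-inf, 10): VIOLATION
Node 11 violates its bound: not (-inf < 11 < 10).
Result: Not a valid BST


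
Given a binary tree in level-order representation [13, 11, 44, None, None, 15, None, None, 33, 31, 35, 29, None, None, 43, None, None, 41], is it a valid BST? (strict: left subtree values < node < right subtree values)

Level-order array: [13, 11, 44, None, None, 15, None, None, 33, 31, 35, 29, None, None, 43, None, None, 41]
Validate using subtree bounds (lo, hi): at each node, require lo < value < hi,
then recurse left with hi=value and right with lo=value.
Preorder trace (stopping at first violation):
  at node 13 with bounds (-inf, +inf): OK
  at node 11 with bounds (-inf, 13): OK
  at node 44 with bounds (13, +inf): OK
  at node 15 with bounds (13, 44): OK
  at node 33 with bounds (15, 44): OK
  at node 31 with bounds (15, 33): OK
  at node 29 with bounds (15, 31): OK
  at node 35 with bounds (33, 44): OK
  at node 43 with bounds (35, 44): OK
  at node 41 with bounds (35, 43): OK
No violation found at any node.
Result: Valid BST


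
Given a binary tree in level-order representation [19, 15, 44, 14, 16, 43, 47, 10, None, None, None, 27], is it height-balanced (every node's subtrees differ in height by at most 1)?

Tree (level-order array): [19, 15, 44, 14, 16, 43, 47, 10, None, None, None, 27]
Definition: a tree is height-balanced if, at every node, |h(left) - h(right)| <= 1 (empty subtree has height -1).
Bottom-up per-node check:
  node 10: h_left=-1, h_right=-1, diff=0 [OK], height=0
  node 14: h_left=0, h_right=-1, diff=1 [OK], height=1
  node 16: h_left=-1, h_right=-1, diff=0 [OK], height=0
  node 15: h_left=1, h_right=0, diff=1 [OK], height=2
  node 27: h_left=-1, h_right=-1, diff=0 [OK], height=0
  node 43: h_left=0, h_right=-1, diff=1 [OK], height=1
  node 47: h_left=-1, h_right=-1, diff=0 [OK], height=0
  node 44: h_left=1, h_right=0, diff=1 [OK], height=2
  node 19: h_left=2, h_right=2, diff=0 [OK], height=3
All nodes satisfy the balance condition.
Result: Balanced


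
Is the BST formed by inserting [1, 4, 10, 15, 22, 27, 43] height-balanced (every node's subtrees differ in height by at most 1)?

Tree (level-order array): [1, None, 4, None, 10, None, 15, None, 22, None, 27, None, 43]
Definition: a tree is height-balanced if, at every node, |h(left) - h(right)| <= 1 (empty subtree has height -1).
Bottom-up per-node check:
  node 43: h_left=-1, h_right=-1, diff=0 [OK], height=0
  node 27: h_left=-1, h_right=0, diff=1 [OK], height=1
  node 22: h_left=-1, h_right=1, diff=2 [FAIL (|-1-1|=2 > 1)], height=2
  node 15: h_left=-1, h_right=2, diff=3 [FAIL (|-1-2|=3 > 1)], height=3
  node 10: h_left=-1, h_right=3, diff=4 [FAIL (|-1-3|=4 > 1)], height=4
  node 4: h_left=-1, h_right=4, diff=5 [FAIL (|-1-4|=5 > 1)], height=5
  node 1: h_left=-1, h_right=5, diff=6 [FAIL (|-1-5|=6 > 1)], height=6
Node 22 violates the condition: |-1 - 1| = 2 > 1.
Result: Not balanced


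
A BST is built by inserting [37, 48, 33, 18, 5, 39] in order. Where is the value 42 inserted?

Starting tree (level order): [37, 33, 48, 18, None, 39, None, 5]
Insertion path: 37 -> 48 -> 39
Result: insert 42 as right child of 39
Final tree (level order): [37, 33, 48, 18, None, 39, None, 5, None, None, 42]


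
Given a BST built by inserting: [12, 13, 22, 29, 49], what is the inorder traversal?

Tree insertion order: [12, 13, 22, 29, 49]
Tree (level-order array): [12, None, 13, None, 22, None, 29, None, 49]
Inorder traversal: [12, 13, 22, 29, 49]


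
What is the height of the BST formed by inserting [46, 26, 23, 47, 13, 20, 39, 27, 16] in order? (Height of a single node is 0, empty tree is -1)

Insertion order: [46, 26, 23, 47, 13, 20, 39, 27, 16]
Tree (level-order array): [46, 26, 47, 23, 39, None, None, 13, None, 27, None, None, 20, None, None, 16]
Compute height bottom-up (empty subtree = -1):
  height(16) = 1 + max(-1, -1) = 0
  height(20) = 1 + max(0, -1) = 1
  height(13) = 1 + max(-1, 1) = 2
  height(23) = 1 + max(2, -1) = 3
  height(27) = 1 + max(-1, -1) = 0
  height(39) = 1 + max(0, -1) = 1
  height(26) = 1 + max(3, 1) = 4
  height(47) = 1 + max(-1, -1) = 0
  height(46) = 1 + max(4, 0) = 5
Height = 5


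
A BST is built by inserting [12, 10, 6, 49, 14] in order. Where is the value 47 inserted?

Starting tree (level order): [12, 10, 49, 6, None, 14]
Insertion path: 12 -> 49 -> 14
Result: insert 47 as right child of 14
Final tree (level order): [12, 10, 49, 6, None, 14, None, None, None, None, 47]


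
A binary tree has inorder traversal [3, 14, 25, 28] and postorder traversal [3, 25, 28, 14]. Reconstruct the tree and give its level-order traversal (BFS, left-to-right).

Inorder:   [3, 14, 25, 28]
Postorder: [3, 25, 28, 14]
Algorithm: postorder visits root last, so walk postorder right-to-left;
each value is the root of the current inorder slice — split it at that
value, recurse on the right subtree first, then the left.
Recursive splits:
  root=14; inorder splits into left=[3], right=[25, 28]
  root=28; inorder splits into left=[25], right=[]
  root=25; inorder splits into left=[], right=[]
  root=3; inorder splits into left=[], right=[]
Reconstructed level-order: [14, 3, 28, 25]


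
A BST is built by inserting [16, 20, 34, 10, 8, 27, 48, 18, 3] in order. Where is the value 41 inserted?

Starting tree (level order): [16, 10, 20, 8, None, 18, 34, 3, None, None, None, 27, 48]
Insertion path: 16 -> 20 -> 34 -> 48
Result: insert 41 as left child of 48
Final tree (level order): [16, 10, 20, 8, None, 18, 34, 3, None, None, None, 27, 48, None, None, None, None, 41]


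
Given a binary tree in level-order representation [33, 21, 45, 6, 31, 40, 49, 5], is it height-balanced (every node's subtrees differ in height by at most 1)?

Tree (level-order array): [33, 21, 45, 6, 31, 40, 49, 5]
Definition: a tree is height-balanced if, at every node, |h(left) - h(right)| <= 1 (empty subtree has height -1).
Bottom-up per-node check:
  node 5: h_left=-1, h_right=-1, diff=0 [OK], height=0
  node 6: h_left=0, h_right=-1, diff=1 [OK], height=1
  node 31: h_left=-1, h_right=-1, diff=0 [OK], height=0
  node 21: h_left=1, h_right=0, diff=1 [OK], height=2
  node 40: h_left=-1, h_right=-1, diff=0 [OK], height=0
  node 49: h_left=-1, h_right=-1, diff=0 [OK], height=0
  node 45: h_left=0, h_right=0, diff=0 [OK], height=1
  node 33: h_left=2, h_right=1, diff=1 [OK], height=3
All nodes satisfy the balance condition.
Result: Balanced


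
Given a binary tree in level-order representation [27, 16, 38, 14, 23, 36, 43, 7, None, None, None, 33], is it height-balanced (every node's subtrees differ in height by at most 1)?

Tree (level-order array): [27, 16, 38, 14, 23, 36, 43, 7, None, None, None, 33]
Definition: a tree is height-balanced if, at every node, |h(left) - h(right)| <= 1 (empty subtree has height -1).
Bottom-up per-node check:
  node 7: h_left=-1, h_right=-1, diff=0 [OK], height=0
  node 14: h_left=0, h_right=-1, diff=1 [OK], height=1
  node 23: h_left=-1, h_right=-1, diff=0 [OK], height=0
  node 16: h_left=1, h_right=0, diff=1 [OK], height=2
  node 33: h_left=-1, h_right=-1, diff=0 [OK], height=0
  node 36: h_left=0, h_right=-1, diff=1 [OK], height=1
  node 43: h_left=-1, h_right=-1, diff=0 [OK], height=0
  node 38: h_left=1, h_right=0, diff=1 [OK], height=2
  node 27: h_left=2, h_right=2, diff=0 [OK], height=3
All nodes satisfy the balance condition.
Result: Balanced


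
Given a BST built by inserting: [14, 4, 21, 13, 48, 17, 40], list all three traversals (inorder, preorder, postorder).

Tree insertion order: [14, 4, 21, 13, 48, 17, 40]
Tree (level-order array): [14, 4, 21, None, 13, 17, 48, None, None, None, None, 40]
Inorder (L, root, R): [4, 13, 14, 17, 21, 40, 48]
Preorder (root, L, R): [14, 4, 13, 21, 17, 48, 40]
Postorder (L, R, root): [13, 4, 17, 40, 48, 21, 14]


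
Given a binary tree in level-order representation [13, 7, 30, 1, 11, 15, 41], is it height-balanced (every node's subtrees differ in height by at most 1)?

Tree (level-order array): [13, 7, 30, 1, 11, 15, 41]
Definition: a tree is height-balanced if, at every node, |h(left) - h(right)| <= 1 (empty subtree has height -1).
Bottom-up per-node check:
  node 1: h_left=-1, h_right=-1, diff=0 [OK], height=0
  node 11: h_left=-1, h_right=-1, diff=0 [OK], height=0
  node 7: h_left=0, h_right=0, diff=0 [OK], height=1
  node 15: h_left=-1, h_right=-1, diff=0 [OK], height=0
  node 41: h_left=-1, h_right=-1, diff=0 [OK], height=0
  node 30: h_left=0, h_right=0, diff=0 [OK], height=1
  node 13: h_left=1, h_right=1, diff=0 [OK], height=2
All nodes satisfy the balance condition.
Result: Balanced


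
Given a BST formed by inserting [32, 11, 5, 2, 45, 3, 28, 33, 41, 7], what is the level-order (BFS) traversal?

Tree insertion order: [32, 11, 5, 2, 45, 3, 28, 33, 41, 7]
Tree (level-order array): [32, 11, 45, 5, 28, 33, None, 2, 7, None, None, None, 41, None, 3]
BFS from the root, enqueuing left then right child of each popped node:
  queue [32] -> pop 32, enqueue [11, 45], visited so far: [32]
  queue [11, 45] -> pop 11, enqueue [5, 28], visited so far: [32, 11]
  queue [45, 5, 28] -> pop 45, enqueue [33], visited so far: [32, 11, 45]
  queue [5, 28, 33] -> pop 5, enqueue [2, 7], visited so far: [32, 11, 45, 5]
  queue [28, 33, 2, 7] -> pop 28, enqueue [none], visited so far: [32, 11, 45, 5, 28]
  queue [33, 2, 7] -> pop 33, enqueue [41], visited so far: [32, 11, 45, 5, 28, 33]
  queue [2, 7, 41] -> pop 2, enqueue [3], visited so far: [32, 11, 45, 5, 28, 33, 2]
  queue [7, 41, 3] -> pop 7, enqueue [none], visited so far: [32, 11, 45, 5, 28, 33, 2, 7]
  queue [41, 3] -> pop 41, enqueue [none], visited so far: [32, 11, 45, 5, 28, 33, 2, 7, 41]
  queue [3] -> pop 3, enqueue [none], visited so far: [32, 11, 45, 5, 28, 33, 2, 7, 41, 3]
Result: [32, 11, 45, 5, 28, 33, 2, 7, 41, 3]


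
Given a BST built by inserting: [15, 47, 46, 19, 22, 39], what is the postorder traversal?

Tree insertion order: [15, 47, 46, 19, 22, 39]
Tree (level-order array): [15, None, 47, 46, None, 19, None, None, 22, None, 39]
Postorder traversal: [39, 22, 19, 46, 47, 15]


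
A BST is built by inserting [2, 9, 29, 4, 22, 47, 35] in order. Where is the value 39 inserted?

Starting tree (level order): [2, None, 9, 4, 29, None, None, 22, 47, None, None, 35]
Insertion path: 2 -> 9 -> 29 -> 47 -> 35
Result: insert 39 as right child of 35
Final tree (level order): [2, None, 9, 4, 29, None, None, 22, 47, None, None, 35, None, None, 39]


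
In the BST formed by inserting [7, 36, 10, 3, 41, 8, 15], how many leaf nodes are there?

Tree built from: [7, 36, 10, 3, 41, 8, 15]
Tree (level-order array): [7, 3, 36, None, None, 10, 41, 8, 15]
Rule: A leaf has 0 children.
Per-node child counts:
  node 7: 2 child(ren)
  node 3: 0 child(ren)
  node 36: 2 child(ren)
  node 10: 2 child(ren)
  node 8: 0 child(ren)
  node 15: 0 child(ren)
  node 41: 0 child(ren)
Matching nodes: [3, 8, 15, 41]
Count of leaf nodes: 4


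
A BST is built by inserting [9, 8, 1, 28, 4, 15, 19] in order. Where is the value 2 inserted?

Starting tree (level order): [9, 8, 28, 1, None, 15, None, None, 4, None, 19]
Insertion path: 9 -> 8 -> 1 -> 4
Result: insert 2 as left child of 4
Final tree (level order): [9, 8, 28, 1, None, 15, None, None, 4, None, 19, 2]


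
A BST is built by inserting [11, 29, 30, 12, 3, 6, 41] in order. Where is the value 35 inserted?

Starting tree (level order): [11, 3, 29, None, 6, 12, 30, None, None, None, None, None, 41]
Insertion path: 11 -> 29 -> 30 -> 41
Result: insert 35 as left child of 41
Final tree (level order): [11, 3, 29, None, 6, 12, 30, None, None, None, None, None, 41, 35]


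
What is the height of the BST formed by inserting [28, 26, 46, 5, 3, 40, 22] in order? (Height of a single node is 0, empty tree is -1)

Insertion order: [28, 26, 46, 5, 3, 40, 22]
Tree (level-order array): [28, 26, 46, 5, None, 40, None, 3, 22]
Compute height bottom-up (empty subtree = -1):
  height(3) = 1 + max(-1, -1) = 0
  height(22) = 1 + max(-1, -1) = 0
  height(5) = 1 + max(0, 0) = 1
  height(26) = 1 + max(1, -1) = 2
  height(40) = 1 + max(-1, -1) = 0
  height(46) = 1 + max(0, -1) = 1
  height(28) = 1 + max(2, 1) = 3
Height = 3


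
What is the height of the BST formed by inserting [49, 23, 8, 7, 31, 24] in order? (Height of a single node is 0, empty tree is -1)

Insertion order: [49, 23, 8, 7, 31, 24]
Tree (level-order array): [49, 23, None, 8, 31, 7, None, 24]
Compute height bottom-up (empty subtree = -1):
  height(7) = 1 + max(-1, -1) = 0
  height(8) = 1 + max(0, -1) = 1
  height(24) = 1 + max(-1, -1) = 0
  height(31) = 1 + max(0, -1) = 1
  height(23) = 1 + max(1, 1) = 2
  height(49) = 1 + max(2, -1) = 3
Height = 3


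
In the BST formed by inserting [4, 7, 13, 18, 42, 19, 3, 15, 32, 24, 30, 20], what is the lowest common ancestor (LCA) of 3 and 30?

Tree insertion order: [4, 7, 13, 18, 42, 19, 3, 15, 32, 24, 30, 20]
Tree (level-order array): [4, 3, 7, None, None, None, 13, None, 18, 15, 42, None, None, 19, None, None, 32, 24, None, 20, 30]
In a BST, the LCA of p=3, q=30 is the first node v on the
root-to-leaf path with p <= v <= q (go left if both < v, right if both > v).
Walk from root:
  at 4: 3 <= 4 <= 30, this is the LCA
LCA = 4


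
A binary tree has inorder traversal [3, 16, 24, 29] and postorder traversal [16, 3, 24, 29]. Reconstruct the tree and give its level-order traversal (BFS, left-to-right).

Inorder:   [3, 16, 24, 29]
Postorder: [16, 3, 24, 29]
Algorithm: postorder visits root last, so walk postorder right-to-left;
each value is the root of the current inorder slice — split it at that
value, recurse on the right subtree first, then the left.
Recursive splits:
  root=29; inorder splits into left=[3, 16, 24], right=[]
  root=24; inorder splits into left=[3, 16], right=[]
  root=3; inorder splits into left=[], right=[16]
  root=16; inorder splits into left=[], right=[]
Reconstructed level-order: [29, 24, 3, 16]


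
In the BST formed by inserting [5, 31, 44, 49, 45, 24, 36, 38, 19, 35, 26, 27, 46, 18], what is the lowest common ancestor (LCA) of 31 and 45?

Tree insertion order: [5, 31, 44, 49, 45, 24, 36, 38, 19, 35, 26, 27, 46, 18]
Tree (level-order array): [5, None, 31, 24, 44, 19, 26, 36, 49, 18, None, None, 27, 35, 38, 45, None, None, None, None, None, None, None, None, None, None, 46]
In a BST, the LCA of p=31, q=45 is the first node v on the
root-to-leaf path with p <= v <= q (go left if both < v, right if both > v).
Walk from root:
  at 5: both 31 and 45 > 5, go right
  at 31: 31 <= 31 <= 45, this is the LCA
LCA = 31


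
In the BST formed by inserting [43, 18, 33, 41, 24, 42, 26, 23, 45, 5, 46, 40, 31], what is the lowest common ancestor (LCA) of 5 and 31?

Tree insertion order: [43, 18, 33, 41, 24, 42, 26, 23, 45, 5, 46, 40, 31]
Tree (level-order array): [43, 18, 45, 5, 33, None, 46, None, None, 24, 41, None, None, 23, 26, 40, 42, None, None, None, 31]
In a BST, the LCA of p=5, q=31 is the first node v on the
root-to-leaf path with p <= v <= q (go left if both < v, right if both > v).
Walk from root:
  at 43: both 5 and 31 < 43, go left
  at 18: 5 <= 18 <= 31, this is the LCA
LCA = 18


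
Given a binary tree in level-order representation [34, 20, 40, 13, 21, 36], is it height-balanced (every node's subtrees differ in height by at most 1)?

Tree (level-order array): [34, 20, 40, 13, 21, 36]
Definition: a tree is height-balanced if, at every node, |h(left) - h(right)| <= 1 (empty subtree has height -1).
Bottom-up per-node check:
  node 13: h_left=-1, h_right=-1, diff=0 [OK], height=0
  node 21: h_left=-1, h_right=-1, diff=0 [OK], height=0
  node 20: h_left=0, h_right=0, diff=0 [OK], height=1
  node 36: h_left=-1, h_right=-1, diff=0 [OK], height=0
  node 40: h_left=0, h_right=-1, diff=1 [OK], height=1
  node 34: h_left=1, h_right=1, diff=0 [OK], height=2
All nodes satisfy the balance condition.
Result: Balanced


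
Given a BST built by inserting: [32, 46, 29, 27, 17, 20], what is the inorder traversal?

Tree insertion order: [32, 46, 29, 27, 17, 20]
Tree (level-order array): [32, 29, 46, 27, None, None, None, 17, None, None, 20]
Inorder traversal: [17, 20, 27, 29, 32, 46]


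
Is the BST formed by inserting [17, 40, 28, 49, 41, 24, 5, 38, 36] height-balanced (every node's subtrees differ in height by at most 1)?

Tree (level-order array): [17, 5, 40, None, None, 28, 49, 24, 38, 41, None, None, None, 36]
Definition: a tree is height-balanced if, at every node, |h(left) - h(right)| <= 1 (empty subtree has height -1).
Bottom-up per-node check:
  node 5: h_left=-1, h_right=-1, diff=0 [OK], height=0
  node 24: h_left=-1, h_right=-1, diff=0 [OK], height=0
  node 36: h_left=-1, h_right=-1, diff=0 [OK], height=0
  node 38: h_left=0, h_right=-1, diff=1 [OK], height=1
  node 28: h_left=0, h_right=1, diff=1 [OK], height=2
  node 41: h_left=-1, h_right=-1, diff=0 [OK], height=0
  node 49: h_left=0, h_right=-1, diff=1 [OK], height=1
  node 40: h_left=2, h_right=1, diff=1 [OK], height=3
  node 17: h_left=0, h_right=3, diff=3 [FAIL (|0-3|=3 > 1)], height=4
Node 17 violates the condition: |0 - 3| = 3 > 1.
Result: Not balanced


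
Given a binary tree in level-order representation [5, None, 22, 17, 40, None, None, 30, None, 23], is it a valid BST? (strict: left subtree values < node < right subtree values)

Level-order array: [5, None, 22, 17, 40, None, None, 30, None, 23]
Validate using subtree bounds (lo, hi): at each node, require lo < value < hi,
then recurse left with hi=value and right with lo=value.
Preorder trace (stopping at first violation):
  at node 5 with bounds (-inf, +inf): OK
  at node 22 with bounds (5, +inf): OK
  at node 17 with bounds (5, 22): OK
  at node 40 with bounds (22, +inf): OK
  at node 30 with bounds (22, 40): OK
  at node 23 with bounds (22, 30): OK
No violation found at any node.
Result: Valid BST


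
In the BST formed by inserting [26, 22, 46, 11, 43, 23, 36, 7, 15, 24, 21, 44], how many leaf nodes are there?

Tree built from: [26, 22, 46, 11, 43, 23, 36, 7, 15, 24, 21, 44]
Tree (level-order array): [26, 22, 46, 11, 23, 43, None, 7, 15, None, 24, 36, 44, None, None, None, 21]
Rule: A leaf has 0 children.
Per-node child counts:
  node 26: 2 child(ren)
  node 22: 2 child(ren)
  node 11: 2 child(ren)
  node 7: 0 child(ren)
  node 15: 1 child(ren)
  node 21: 0 child(ren)
  node 23: 1 child(ren)
  node 24: 0 child(ren)
  node 46: 1 child(ren)
  node 43: 2 child(ren)
  node 36: 0 child(ren)
  node 44: 0 child(ren)
Matching nodes: [7, 21, 24, 36, 44]
Count of leaf nodes: 5


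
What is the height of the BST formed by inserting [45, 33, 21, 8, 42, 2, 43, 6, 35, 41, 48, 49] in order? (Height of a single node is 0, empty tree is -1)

Insertion order: [45, 33, 21, 8, 42, 2, 43, 6, 35, 41, 48, 49]
Tree (level-order array): [45, 33, 48, 21, 42, None, 49, 8, None, 35, 43, None, None, 2, None, None, 41, None, None, None, 6]
Compute height bottom-up (empty subtree = -1):
  height(6) = 1 + max(-1, -1) = 0
  height(2) = 1 + max(-1, 0) = 1
  height(8) = 1 + max(1, -1) = 2
  height(21) = 1 + max(2, -1) = 3
  height(41) = 1 + max(-1, -1) = 0
  height(35) = 1 + max(-1, 0) = 1
  height(43) = 1 + max(-1, -1) = 0
  height(42) = 1 + max(1, 0) = 2
  height(33) = 1 + max(3, 2) = 4
  height(49) = 1 + max(-1, -1) = 0
  height(48) = 1 + max(-1, 0) = 1
  height(45) = 1 + max(4, 1) = 5
Height = 5


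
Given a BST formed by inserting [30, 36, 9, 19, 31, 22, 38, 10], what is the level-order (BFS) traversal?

Tree insertion order: [30, 36, 9, 19, 31, 22, 38, 10]
Tree (level-order array): [30, 9, 36, None, 19, 31, 38, 10, 22]
BFS from the root, enqueuing left then right child of each popped node:
  queue [30] -> pop 30, enqueue [9, 36], visited so far: [30]
  queue [9, 36] -> pop 9, enqueue [19], visited so far: [30, 9]
  queue [36, 19] -> pop 36, enqueue [31, 38], visited so far: [30, 9, 36]
  queue [19, 31, 38] -> pop 19, enqueue [10, 22], visited so far: [30, 9, 36, 19]
  queue [31, 38, 10, 22] -> pop 31, enqueue [none], visited so far: [30, 9, 36, 19, 31]
  queue [38, 10, 22] -> pop 38, enqueue [none], visited so far: [30, 9, 36, 19, 31, 38]
  queue [10, 22] -> pop 10, enqueue [none], visited so far: [30, 9, 36, 19, 31, 38, 10]
  queue [22] -> pop 22, enqueue [none], visited so far: [30, 9, 36, 19, 31, 38, 10, 22]
Result: [30, 9, 36, 19, 31, 38, 10, 22]


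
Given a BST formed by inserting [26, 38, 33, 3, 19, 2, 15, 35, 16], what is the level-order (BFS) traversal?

Tree insertion order: [26, 38, 33, 3, 19, 2, 15, 35, 16]
Tree (level-order array): [26, 3, 38, 2, 19, 33, None, None, None, 15, None, None, 35, None, 16]
BFS from the root, enqueuing left then right child of each popped node:
  queue [26] -> pop 26, enqueue [3, 38], visited so far: [26]
  queue [3, 38] -> pop 3, enqueue [2, 19], visited so far: [26, 3]
  queue [38, 2, 19] -> pop 38, enqueue [33], visited so far: [26, 3, 38]
  queue [2, 19, 33] -> pop 2, enqueue [none], visited so far: [26, 3, 38, 2]
  queue [19, 33] -> pop 19, enqueue [15], visited so far: [26, 3, 38, 2, 19]
  queue [33, 15] -> pop 33, enqueue [35], visited so far: [26, 3, 38, 2, 19, 33]
  queue [15, 35] -> pop 15, enqueue [16], visited so far: [26, 3, 38, 2, 19, 33, 15]
  queue [35, 16] -> pop 35, enqueue [none], visited so far: [26, 3, 38, 2, 19, 33, 15, 35]
  queue [16] -> pop 16, enqueue [none], visited so far: [26, 3, 38, 2, 19, 33, 15, 35, 16]
Result: [26, 3, 38, 2, 19, 33, 15, 35, 16]


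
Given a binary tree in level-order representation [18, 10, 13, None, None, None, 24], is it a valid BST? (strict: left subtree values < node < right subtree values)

Level-order array: [18, 10, 13, None, None, None, 24]
Validate using subtree bounds (lo, hi): at each node, require lo < value < hi,
then recurse left with hi=value and right with lo=value.
Preorder trace (stopping at first violation):
  at node 18 with bounds (-inf, +inf): OK
  at node 10 with bounds (-inf, 18): OK
  at node 13 with bounds (18, +inf): VIOLATION
Node 13 violates its bound: not (18 < 13 < +inf).
Result: Not a valid BST


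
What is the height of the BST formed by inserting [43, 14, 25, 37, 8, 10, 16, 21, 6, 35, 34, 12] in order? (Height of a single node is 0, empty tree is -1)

Insertion order: [43, 14, 25, 37, 8, 10, 16, 21, 6, 35, 34, 12]
Tree (level-order array): [43, 14, None, 8, 25, 6, 10, 16, 37, None, None, None, 12, None, 21, 35, None, None, None, None, None, 34]
Compute height bottom-up (empty subtree = -1):
  height(6) = 1 + max(-1, -1) = 0
  height(12) = 1 + max(-1, -1) = 0
  height(10) = 1 + max(-1, 0) = 1
  height(8) = 1 + max(0, 1) = 2
  height(21) = 1 + max(-1, -1) = 0
  height(16) = 1 + max(-1, 0) = 1
  height(34) = 1 + max(-1, -1) = 0
  height(35) = 1 + max(0, -1) = 1
  height(37) = 1 + max(1, -1) = 2
  height(25) = 1 + max(1, 2) = 3
  height(14) = 1 + max(2, 3) = 4
  height(43) = 1 + max(4, -1) = 5
Height = 5


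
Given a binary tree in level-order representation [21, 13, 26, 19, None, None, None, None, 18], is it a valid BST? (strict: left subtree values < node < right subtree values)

Level-order array: [21, 13, 26, 19, None, None, None, None, 18]
Validate using subtree bounds (lo, hi): at each node, require lo < value < hi,
then recurse left with hi=value and right with lo=value.
Preorder trace (stopping at first violation):
  at node 21 with bounds (-inf, +inf): OK
  at node 13 with bounds (-inf, 21): OK
  at node 19 with bounds (-inf, 13): VIOLATION
Node 19 violates its bound: not (-inf < 19 < 13).
Result: Not a valid BST


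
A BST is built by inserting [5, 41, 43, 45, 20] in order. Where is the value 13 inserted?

Starting tree (level order): [5, None, 41, 20, 43, None, None, None, 45]
Insertion path: 5 -> 41 -> 20
Result: insert 13 as left child of 20
Final tree (level order): [5, None, 41, 20, 43, 13, None, None, 45]


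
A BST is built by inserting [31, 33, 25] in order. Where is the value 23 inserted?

Starting tree (level order): [31, 25, 33]
Insertion path: 31 -> 25
Result: insert 23 as left child of 25
Final tree (level order): [31, 25, 33, 23]


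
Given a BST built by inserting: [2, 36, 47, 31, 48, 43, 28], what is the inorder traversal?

Tree insertion order: [2, 36, 47, 31, 48, 43, 28]
Tree (level-order array): [2, None, 36, 31, 47, 28, None, 43, 48]
Inorder traversal: [2, 28, 31, 36, 43, 47, 48]


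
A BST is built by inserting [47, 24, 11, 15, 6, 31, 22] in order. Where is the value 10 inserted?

Starting tree (level order): [47, 24, None, 11, 31, 6, 15, None, None, None, None, None, 22]
Insertion path: 47 -> 24 -> 11 -> 6
Result: insert 10 as right child of 6
Final tree (level order): [47, 24, None, 11, 31, 6, 15, None, None, None, 10, None, 22]


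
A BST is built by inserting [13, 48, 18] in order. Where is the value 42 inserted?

Starting tree (level order): [13, None, 48, 18]
Insertion path: 13 -> 48 -> 18
Result: insert 42 as right child of 18
Final tree (level order): [13, None, 48, 18, None, None, 42]


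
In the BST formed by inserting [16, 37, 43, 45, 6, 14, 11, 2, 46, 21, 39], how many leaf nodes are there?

Tree built from: [16, 37, 43, 45, 6, 14, 11, 2, 46, 21, 39]
Tree (level-order array): [16, 6, 37, 2, 14, 21, 43, None, None, 11, None, None, None, 39, 45, None, None, None, None, None, 46]
Rule: A leaf has 0 children.
Per-node child counts:
  node 16: 2 child(ren)
  node 6: 2 child(ren)
  node 2: 0 child(ren)
  node 14: 1 child(ren)
  node 11: 0 child(ren)
  node 37: 2 child(ren)
  node 21: 0 child(ren)
  node 43: 2 child(ren)
  node 39: 0 child(ren)
  node 45: 1 child(ren)
  node 46: 0 child(ren)
Matching nodes: [2, 11, 21, 39, 46]
Count of leaf nodes: 5


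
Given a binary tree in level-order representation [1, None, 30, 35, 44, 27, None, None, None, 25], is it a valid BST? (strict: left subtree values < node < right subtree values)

Level-order array: [1, None, 30, 35, 44, 27, None, None, None, 25]
Validate using subtree bounds (lo, hi): at each node, require lo < value < hi,
then recurse left with hi=value and right with lo=value.
Preorder trace (stopping at first violation):
  at node 1 with bounds (-inf, +inf): OK
  at node 30 with bounds (1, +inf): OK
  at node 35 with bounds (1, 30): VIOLATION
Node 35 violates its bound: not (1 < 35 < 30).
Result: Not a valid BST


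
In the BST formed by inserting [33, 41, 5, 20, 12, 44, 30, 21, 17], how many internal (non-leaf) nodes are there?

Tree built from: [33, 41, 5, 20, 12, 44, 30, 21, 17]
Tree (level-order array): [33, 5, 41, None, 20, None, 44, 12, 30, None, None, None, 17, 21]
Rule: An internal node has at least one child.
Per-node child counts:
  node 33: 2 child(ren)
  node 5: 1 child(ren)
  node 20: 2 child(ren)
  node 12: 1 child(ren)
  node 17: 0 child(ren)
  node 30: 1 child(ren)
  node 21: 0 child(ren)
  node 41: 1 child(ren)
  node 44: 0 child(ren)
Matching nodes: [33, 5, 20, 12, 30, 41]
Count of internal (non-leaf) nodes: 6


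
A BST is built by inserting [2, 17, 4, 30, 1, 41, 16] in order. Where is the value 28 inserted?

Starting tree (level order): [2, 1, 17, None, None, 4, 30, None, 16, None, 41]
Insertion path: 2 -> 17 -> 30
Result: insert 28 as left child of 30
Final tree (level order): [2, 1, 17, None, None, 4, 30, None, 16, 28, 41]


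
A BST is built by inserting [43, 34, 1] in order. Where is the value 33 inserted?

Starting tree (level order): [43, 34, None, 1]
Insertion path: 43 -> 34 -> 1
Result: insert 33 as right child of 1
Final tree (level order): [43, 34, None, 1, None, None, 33]


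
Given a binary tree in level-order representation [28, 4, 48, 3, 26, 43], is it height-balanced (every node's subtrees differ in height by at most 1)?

Tree (level-order array): [28, 4, 48, 3, 26, 43]
Definition: a tree is height-balanced if, at every node, |h(left) - h(right)| <= 1 (empty subtree has height -1).
Bottom-up per-node check:
  node 3: h_left=-1, h_right=-1, diff=0 [OK], height=0
  node 26: h_left=-1, h_right=-1, diff=0 [OK], height=0
  node 4: h_left=0, h_right=0, diff=0 [OK], height=1
  node 43: h_left=-1, h_right=-1, diff=0 [OK], height=0
  node 48: h_left=0, h_right=-1, diff=1 [OK], height=1
  node 28: h_left=1, h_right=1, diff=0 [OK], height=2
All nodes satisfy the balance condition.
Result: Balanced
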